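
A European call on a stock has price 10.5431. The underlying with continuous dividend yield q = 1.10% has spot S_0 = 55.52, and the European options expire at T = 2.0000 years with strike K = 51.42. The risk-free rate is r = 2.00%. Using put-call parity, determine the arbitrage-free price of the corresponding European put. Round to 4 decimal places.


Put-call parity: C - P = S_0 * exp(-qT) - K * exp(-rT).
S_0 * exp(-qT) = 55.5200 * 0.97824024 = 54.31189785
K * exp(-rT) = 51.4200 * 0.96078944 = 49.40379296
P = C - S*exp(-qT) + K*exp(-rT)
P = 10.5431 - 54.31189785 + 49.40379296 = 5.6350

Answer: Put price = 5.6350


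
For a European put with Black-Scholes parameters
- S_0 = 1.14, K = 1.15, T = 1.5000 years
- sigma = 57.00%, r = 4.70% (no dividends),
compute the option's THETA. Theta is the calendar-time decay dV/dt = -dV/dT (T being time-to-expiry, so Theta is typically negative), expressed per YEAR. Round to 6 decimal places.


d1 = 0.4375294622; d2 = -0.2605751144
phi(d1) = 0.3625276440; exp(-qT) = 1.0000000000; exp(-rT) = 0.9319277395
Theta = -S*exp(-qT)*phi(d1)*sigma/(2*sqrt(T)) + r*K*exp(-rT)*N(-d2) - q*S*exp(-qT)*N(-d1)
N(-d1) = 0.3308637071; N(-d2) = 0.6027899087; sqrt(T) = 1.2247448714
Term 1 = -1.1400 * 1.0000000000 * 0.3625276440 * 0.5700 / (2 * 1.2247448714) = -0.0961712388
Term 2 = 0.0470 * 1.1500 * 0.9319277395 * 0.6027899087 = 0.0303629462
Term 3 = 0 (no dividend yield, q = 0)
Theta = -0.0961712388 + (0.0303629462) + (0.0000000000) = -0.065808

Answer: Theta = -0.065808


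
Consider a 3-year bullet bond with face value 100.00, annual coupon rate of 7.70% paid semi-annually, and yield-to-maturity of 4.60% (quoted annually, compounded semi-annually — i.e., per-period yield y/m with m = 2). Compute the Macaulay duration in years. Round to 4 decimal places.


Answer: Macaulay duration = 2.7477 years

Derivation:
Coupon per period c = face * coupon_rate / m = 3.850000
Periods per year m = 2; per-period yield y/m = 0.023000
Number of cashflows N = 6
Cashflows (t years, CF_t, discount factor 1/(1+y/m)^(m*t), PV):
  t = 0.5000: CF_t = 3.850000, DF = 0.977517, PV = 3.763441
  t = 1.0000: CF_t = 3.850000, DF = 0.955540, PV = 3.678828
  t = 1.5000: CF_t = 3.850000, DF = 0.934056, PV = 3.596117
  t = 2.0000: CF_t = 3.850000, DF = 0.913056, PV = 3.515266
  t = 2.5000: CF_t = 3.850000, DF = 0.892528, PV = 3.436233
  t = 3.0000: CF_t = 103.850000, DF = 0.872461, PV = 90.605111
Price P = sum_t PV_t = 108.594996
Macaulay numerator sum_t t * PV_t:
  t * PV_t at t = 0.5000: 1.881720
  t * PV_t at t = 1.0000: 3.678828
  t * PV_t at t = 1.5000: 5.394176
  t * PV_t at t = 2.0000: 7.030532
  t * PV_t at t = 2.5000: 8.590582
  t * PV_t at t = 3.0000: 271.815334
Macaulay duration D = (sum_t t * PV_t) / P = 298.391172 / 108.594996 = 2.747743


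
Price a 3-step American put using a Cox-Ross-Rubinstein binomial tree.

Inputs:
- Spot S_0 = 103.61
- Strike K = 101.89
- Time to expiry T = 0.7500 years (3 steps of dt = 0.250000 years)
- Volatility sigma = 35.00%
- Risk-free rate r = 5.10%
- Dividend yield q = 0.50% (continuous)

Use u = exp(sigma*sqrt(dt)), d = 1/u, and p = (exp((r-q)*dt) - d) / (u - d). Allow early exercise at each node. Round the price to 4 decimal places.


Answer: Price = V(0,0) = 11.0078

Derivation:
dt = T/N = 0.250000
u = exp(sigma*sqrt(dt)) = 1.191246; d = 1/u = 0.839457
p = (exp((r-q)*dt) - d) / (u - d) = 0.489240
Discount per step: exp(-r*dt) = 0.987331
Stock lattice S(k, i) with i counting down-moves:
  k=0: S(0,0) = 103.6100
  k=1: S(1,0) = 123.4250; S(1,1) = 86.9761
  k=2: S(2,0) = 147.0296; S(2,1) = 103.6100; S(2,2) = 73.0127
  k=3: S(3,0) = 175.1484; S(3,1) = 123.4250; S(3,2) = 86.9761; S(3,3) = 61.2911
Terminal payoffs V(N, i) = max(K - S_T, 0):
  V(3,0) = 0.000000; V(3,1) = 0.000000; V(3,2) = 14.913858; V(3,3) = 40.598949
Backward induction: V(k, i) = exp(-r*dt) * [p * V(k+1, i) + (1-p) * V(k+1, i+1)]; then take max(V_cont, immediate exercise) for American.
  V(2,0) = exp(-r*dt) * [p*0.000000 + (1-p)*0.000000] = 0.000000; exercise = 0.000000; V(2,0) = max -> 0.000000
  V(2,1) = exp(-r*dt) * [p*0.000000 + (1-p)*14.913858] = 7.520896; exercise = 0.000000; V(2,1) = max -> 7.520896
  V(2,2) = exp(-r*dt) * [p*14.913858 + (1-p)*40.598949] = 27.677625; exercise = 28.877267; V(2,2) = max -> 28.877267
  V(1,0) = exp(-r*dt) * [p*0.000000 + (1-p)*7.520896] = 3.792706; exercise = 0.000000; V(1,0) = max -> 3.792706
  V(1,1) = exp(-r*dt) * [p*7.520896 + (1-p)*28.877267] = 18.195399; exercise = 14.913858; V(1,1) = max -> 18.195399
  V(0,0) = exp(-r*dt) * [p*3.792706 + (1-p)*18.195399] = 11.007777; exercise = 0.000000; V(0,0) = max -> 11.007777


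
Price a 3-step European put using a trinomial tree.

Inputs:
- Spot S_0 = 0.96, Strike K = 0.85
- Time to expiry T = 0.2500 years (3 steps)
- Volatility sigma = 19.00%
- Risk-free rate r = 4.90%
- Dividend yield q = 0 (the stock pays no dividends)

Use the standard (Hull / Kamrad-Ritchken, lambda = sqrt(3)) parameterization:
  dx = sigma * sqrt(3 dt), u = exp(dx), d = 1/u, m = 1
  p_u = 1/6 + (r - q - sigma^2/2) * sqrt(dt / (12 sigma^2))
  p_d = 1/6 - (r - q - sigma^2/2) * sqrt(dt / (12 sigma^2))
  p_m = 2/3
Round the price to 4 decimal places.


Answer: Price = V(0,0) = 0.0031

Derivation:
dt = T/N = 0.083333; dx = sigma*sqrt(3*dt) = 0.095000
u = exp(dx) = 1.099659; d = 1/u = 0.909373
p_u = 0.180241, p_m = 0.666667, p_d = 0.153092
Discount per step: exp(-r*dt) = 0.995925
Stock lattice S(k, j) with j the centered position index:
  k=0: S(0,+0) = 0.9600
  k=1: S(1,-1) = 0.8730; S(1,+0) = 0.9600; S(1,+1) = 1.0557
  k=2: S(2,-2) = 0.7939; S(2,-1) = 0.8730; S(2,+0) = 0.9600; S(2,+1) = 1.0557; S(2,+2) = 1.1609
  k=3: S(3,-3) = 0.7219; S(3,-2) = 0.7939; S(3,-1) = 0.8730; S(3,+0) = 0.9600; S(3,+1) = 1.0557; S(3,+2) = 1.1609; S(3,+3) = 1.2766
Terminal payoffs V(N, j) = max(K - S_T, 0):
  V(3,-3) = 0.128066; V(3,-2) = 0.056119; V(3,-1) = 0.000000; V(3,+0) = 0.000000; V(3,+1) = 0.000000; V(3,+2) = 0.000000; V(3,+3) = 0.000000
Backward induction: V(k, j) = exp(-r*dt) * [p_u * V(k+1, j+1) + p_m * V(k+1, j) + p_d * V(k+1, j-1)]
  V(2,-2) = exp(-r*dt) * [p_u*0.000000 + p_m*0.056119 + p_d*0.128066] = 0.056786
  V(2,-1) = exp(-r*dt) * [p_u*0.000000 + p_m*0.000000 + p_d*0.056119] = 0.008556
  V(2,+0) = exp(-r*dt) * [p_u*0.000000 + p_m*0.000000 + p_d*0.000000] = 0.000000
  V(2,+1) = exp(-r*dt) * [p_u*0.000000 + p_m*0.000000 + p_d*0.000000] = 0.000000
  V(2,+2) = exp(-r*dt) * [p_u*0.000000 + p_m*0.000000 + p_d*0.000000] = 0.000000
  V(1,-1) = exp(-r*dt) * [p_u*0.000000 + p_m*0.008556 + p_d*0.056786] = 0.014339
  V(1,+0) = exp(-r*dt) * [p_u*0.000000 + p_m*0.000000 + p_d*0.008556] = 0.001305
  V(1,+1) = exp(-r*dt) * [p_u*0.000000 + p_m*0.000000 + p_d*0.000000] = 0.000000
  V(0,+0) = exp(-r*dt) * [p_u*0.000000 + p_m*0.001305 + p_d*0.014339] = 0.003052


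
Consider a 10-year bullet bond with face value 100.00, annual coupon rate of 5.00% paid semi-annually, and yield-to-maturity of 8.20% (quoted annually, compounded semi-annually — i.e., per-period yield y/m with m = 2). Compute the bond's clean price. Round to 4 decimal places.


Coupon per period c = face * coupon_rate / m = 2.500000
Periods per year m = 2; per-period yield y/m = 0.041000
Number of cashflows N = 20
Cashflows (t years, CF_t, discount factor 1/(1+y/m)^(m*t), PV):
  t = 0.5000: CF_t = 2.500000, DF = 0.960615, PV = 2.401537
  t = 1.0000: CF_t = 2.500000, DF = 0.922781, PV = 2.306952
  t = 1.5000: CF_t = 2.500000, DF = 0.886437, PV = 2.216092
  t = 2.0000: CF_t = 2.500000, DF = 0.851524, PV = 2.128811
  t = 2.5000: CF_t = 2.500000, DF = 0.817987, PV = 2.044967
  t = 3.0000: CF_t = 2.500000, DF = 0.785770, PV = 1.964426
  t = 3.5000: CF_t = 2.500000, DF = 0.754823, PV = 1.887056
  t = 4.0000: CF_t = 2.500000, DF = 0.725094, PV = 1.812734
  t = 4.5000: CF_t = 2.500000, DF = 0.696536, PV = 1.741339
  t = 5.0000: CF_t = 2.500000, DF = 0.669103, PV = 1.672756
  t = 5.5000: CF_t = 2.500000, DF = 0.642750, PV = 1.606875
  t = 6.0000: CF_t = 2.500000, DF = 0.617435, PV = 1.543588
  t = 6.5000: CF_t = 2.500000, DF = 0.593117, PV = 1.482793
  t = 7.0000: CF_t = 2.500000, DF = 0.569757, PV = 1.424393
  t = 7.5000: CF_t = 2.500000, DF = 0.547317, PV = 1.368293
  t = 8.0000: CF_t = 2.500000, DF = 0.525761, PV = 1.314402
  t = 8.5000: CF_t = 2.500000, DF = 0.505054, PV = 1.262634
  t = 9.0000: CF_t = 2.500000, DF = 0.485162, PV = 1.212905
  t = 9.5000: CF_t = 2.500000, DF = 0.466054, PV = 1.165135
  t = 10.0000: CF_t = 102.500000, DF = 0.447698, PV = 45.889072
Price P = sum_t PV_t = 78.446761

Answer: Price = 78.4468


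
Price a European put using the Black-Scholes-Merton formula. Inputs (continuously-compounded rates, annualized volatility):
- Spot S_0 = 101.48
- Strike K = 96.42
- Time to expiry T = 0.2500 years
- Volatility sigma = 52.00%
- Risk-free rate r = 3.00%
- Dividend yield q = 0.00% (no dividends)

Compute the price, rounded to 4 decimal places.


d1 = (ln(S/K) + (r - q + 0.5*sigma^2) * T) / (sigma * sqrt(T)) = 0.35556956
d2 = d1 - sigma * sqrt(T) = 0.09556956
exp(-rT) = 0.99252805; exp(-qT) = 1.00000000
P = K * exp(-rT) * N(-d2) - S_0 * exp(-qT) * N(-d1)
N(-d1) = 0.36108147; N(-d2) = 0.46193122
P = 96.4200 * 0.99252805 * 0.46193122 - 101.4800 * 1.00000000 * 0.36108147 = 7.5641

Answer: Price = 7.5641


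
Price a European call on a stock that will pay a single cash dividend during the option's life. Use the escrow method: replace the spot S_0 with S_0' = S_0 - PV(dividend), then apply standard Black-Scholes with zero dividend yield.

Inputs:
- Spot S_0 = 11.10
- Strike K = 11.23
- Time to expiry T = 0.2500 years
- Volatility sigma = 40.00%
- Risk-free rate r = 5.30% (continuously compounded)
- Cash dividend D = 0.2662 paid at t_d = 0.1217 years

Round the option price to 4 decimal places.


PV(D) = D * exp(-r * t_d) = 0.2662 * 0.99357066 = 0.26448851
S_0' = S_0 - PV(D) = 11.1000 - 0.26448851 = 10.83551149
d1 = (ln(S_0'/K) + (r + sigma^2/2)*T) / (sigma*sqrt(T)) = -0.01254964
d2 = d1 - sigma*sqrt(T) = -0.21254964
exp(-rT) = 0.98683739
N(d1) = 0.49499355; N(d2) = 0.41583913
C = S_0' * N(d1) - K * exp(-rT) * N(d2) = 10.83551149 * 0.49499355 - 11.2300 * 0.98683739 * 0.41583913 = 0.7551

Answer: Price = 0.7551


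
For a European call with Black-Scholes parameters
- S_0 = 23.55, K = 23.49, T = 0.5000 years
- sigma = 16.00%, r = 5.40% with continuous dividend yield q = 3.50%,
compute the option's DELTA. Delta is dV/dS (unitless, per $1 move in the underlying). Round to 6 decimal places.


d1 = 0.1630855329; d2 = 0.0499484479
phi(d1) = 0.3936720886; exp(-qT) = 0.9826522357; exp(-rT) = 0.9733612415
N(d1) = 0.5647744548
Delta = exp(-qT) * N(d1) = 0.9826522357 * 0.5647744548 = 0.554977

Answer: Delta = 0.554977


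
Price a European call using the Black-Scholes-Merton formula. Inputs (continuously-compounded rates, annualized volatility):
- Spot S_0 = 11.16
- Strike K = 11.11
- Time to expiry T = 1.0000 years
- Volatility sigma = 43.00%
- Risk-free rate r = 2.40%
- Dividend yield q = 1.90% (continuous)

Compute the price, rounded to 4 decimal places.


Answer: Price = 1.9074

Derivation:
d1 = (ln(S/K) + (r - q + 0.5*sigma^2) * T) / (sigma * sqrt(T)) = 0.23707059
d2 = d1 - sigma * sqrt(T) = -0.19292941
exp(-rT) = 0.97628571; exp(-qT) = 0.98117936
C = S_0 * exp(-qT) * N(d1) - K * exp(-rT) * N(d2)
N(d1) = 0.59369899; N(d2) = 0.42350713
C = 11.1600 * 0.98117936 * 0.59369899 - 11.1100 * 0.97628571 * 0.42350713 = 1.9074


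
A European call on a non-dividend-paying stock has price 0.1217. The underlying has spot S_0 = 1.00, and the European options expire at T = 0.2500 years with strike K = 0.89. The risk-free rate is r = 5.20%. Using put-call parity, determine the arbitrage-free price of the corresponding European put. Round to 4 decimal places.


Put-call parity: C - P = S_0 * exp(-qT) - K * exp(-rT).
S_0 * exp(-qT) = 1.0000 * 1.00000000 = 1.00000000
K * exp(-rT) = 0.8900 * 0.98708414 = 0.87850488
P = C - S*exp(-qT) + K*exp(-rT)
P = 0.1217 - 1.00000000 + 0.87850488 = 0.0002

Answer: Put price = 0.0002


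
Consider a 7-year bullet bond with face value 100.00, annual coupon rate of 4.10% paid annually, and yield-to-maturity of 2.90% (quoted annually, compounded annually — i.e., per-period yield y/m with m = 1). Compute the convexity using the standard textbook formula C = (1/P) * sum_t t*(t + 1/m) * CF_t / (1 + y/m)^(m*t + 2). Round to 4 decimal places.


Answer: Convexity = 45.4493

Derivation:
Coupon per period c = face * coupon_rate / m = 4.100000
Periods per year m = 1; per-period yield y/m = 0.029000
Number of cashflows N = 7
Cashflows (t years, CF_t, discount factor 1/(1+y/m)^(m*t), PV):
  t = 1.0000: CF_t = 4.100000, DF = 0.971817, PV = 3.984451
  t = 2.0000: CF_t = 4.100000, DF = 0.944429, PV = 3.872158
  t = 3.0000: CF_t = 4.100000, DF = 0.917812, PV = 3.763030
  t = 4.0000: CF_t = 4.100000, DF = 0.891946, PV = 3.656978
  t = 5.0000: CF_t = 4.100000, DF = 0.866808, PV = 3.553915
  t = 6.0000: CF_t = 4.100000, DF = 0.842379, PV = 3.453756
  t = 7.0000: CF_t = 104.100000, DF = 0.818639, PV = 85.220309
Price P = sum_t PV_t = 107.504597
Convexity numerator sum_t t*(t + 1/m) * CF_t / (1+y/m)^(m*t + 2):
  t = 1.0000: term = 7.526061
  t = 2.0000: term = 21.941869
  t = 3.0000: term = 42.646975
  t = 4.0000: term = 69.075113
  t = 5.0000: term = 100.692584
  t = 6.0000: term = 136.996714
  t = 7.0000: term = 4507.133103
Convexity = (1/P) * sum = 4886.012418 / 107.504597 = 45.449335


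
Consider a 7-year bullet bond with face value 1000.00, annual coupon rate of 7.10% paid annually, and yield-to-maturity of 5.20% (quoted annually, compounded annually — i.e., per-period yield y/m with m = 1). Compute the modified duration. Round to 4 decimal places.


Answer: Modified duration = 5.5346

Derivation:
Coupon per period c = face * coupon_rate / m = 71.000000
Periods per year m = 1; per-period yield y/m = 0.052000
Number of cashflows N = 7
Cashflows (t years, CF_t, discount factor 1/(1+y/m)^(m*t), PV):
  t = 1.0000: CF_t = 71.000000, DF = 0.950570, PV = 67.490494
  t = 2.0000: CF_t = 71.000000, DF = 0.903584, PV = 64.154462
  t = 3.0000: CF_t = 71.000000, DF = 0.858920, PV = 60.983329
  t = 4.0000: CF_t = 71.000000, DF = 0.816464, PV = 57.968944
  t = 5.0000: CF_t = 71.000000, DF = 0.776106, PV = 55.103559
  t = 6.0000: CF_t = 71.000000, DF = 0.737744, PV = 52.379809
  t = 7.0000: CF_t = 1071.000000, DF = 0.701277, PV = 751.068058
Price P = sum_t PV_t = 1109.148655
First compute Macaulay numerator sum_t t * PV_t:
  t * PV_t at t = 1.0000: 67.490494
  t * PV_t at t = 2.0000: 128.308925
  t * PV_t at t = 3.0000: 182.949987
  t * PV_t at t = 4.0000: 231.875776
  t * PV_t at t = 5.0000: 275.517795
  t * PV_t at t = 6.0000: 314.278854
  t * PV_t at t = 7.0000: 5257.476403
Macaulay duration D = 6457.898234 / 1109.148655 = 5.822392
Modified duration = D / (1 + y/m) = 5.822392 / (1 + 0.052000) = 5.534593


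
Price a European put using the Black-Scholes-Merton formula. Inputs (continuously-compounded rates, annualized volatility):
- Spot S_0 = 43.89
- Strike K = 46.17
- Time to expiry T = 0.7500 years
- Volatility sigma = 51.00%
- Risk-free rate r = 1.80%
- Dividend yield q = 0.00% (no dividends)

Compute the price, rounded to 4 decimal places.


Answer: Price = 8.6739

Derivation:
d1 = (ln(S/K) + (r - q + 0.5*sigma^2) * T) / (sigma * sqrt(T)) = 0.13673866
d2 = d1 - sigma * sqrt(T) = -0.30493430
exp(-rT) = 0.98659072; exp(-qT) = 1.00000000
P = K * exp(-rT) * N(-d2) - S_0 * exp(-qT) * N(-d1)
N(-d1) = 0.44561869; N(-d2) = 0.61979190
P = 46.1700 * 0.98659072 * 0.61979190 - 43.8900 * 1.00000000 * 0.44561869 = 8.6739


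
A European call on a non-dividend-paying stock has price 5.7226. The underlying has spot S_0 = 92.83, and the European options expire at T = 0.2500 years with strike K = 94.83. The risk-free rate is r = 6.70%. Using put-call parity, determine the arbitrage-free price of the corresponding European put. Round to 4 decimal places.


Put-call parity: C - P = S_0 * exp(-qT) - K * exp(-rT).
S_0 * exp(-qT) = 92.8300 * 1.00000000 = 92.83000000
K * exp(-rT) = 94.8300 * 0.98338950 = 93.25482641
P = C - S*exp(-qT) + K*exp(-rT)
P = 5.7226 - 92.83000000 + 93.25482641 = 6.1474

Answer: Put price = 6.1474


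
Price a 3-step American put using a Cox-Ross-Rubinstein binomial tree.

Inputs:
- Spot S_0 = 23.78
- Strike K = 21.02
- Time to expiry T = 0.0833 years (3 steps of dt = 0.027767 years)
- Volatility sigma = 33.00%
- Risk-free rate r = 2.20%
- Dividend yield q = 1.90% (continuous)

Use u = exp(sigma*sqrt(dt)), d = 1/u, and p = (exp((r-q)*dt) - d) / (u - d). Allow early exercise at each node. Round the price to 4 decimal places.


Answer: Price = V(0,0) = 0.1154

Derivation:
dt = T/N = 0.027767
u = exp(sigma*sqrt(dt)) = 1.056529; d = 1/u = 0.946496
p = (exp((r-q)*dt) - d) / (u - d) = 0.487013
Discount per step: exp(-r*dt) = 0.999389
Stock lattice S(k, i) with i counting down-moves:
  k=0: S(0,0) = 23.7800
  k=1: S(1,0) = 25.1243; S(1,1) = 22.5077
  k=2: S(2,0) = 26.5445; S(2,1) = 23.7800; S(2,2) = 21.3034
  k=3: S(3,0) = 28.0450; S(3,1) = 25.1243; S(3,2) = 22.5077; S(3,3) = 20.1636
Terminal payoffs V(N, i) = max(K - S_T, 0):
  V(3,0) = 0.000000; V(3,1) = 0.000000; V(3,2) = 0.000000; V(3,3) = 0.856422
Backward induction: V(k, i) = exp(-r*dt) * [p * V(k+1, i) + (1-p) * V(k+1, i+1)]; then take max(V_cont, immediate exercise) for American.
  V(2,0) = exp(-r*dt) * [p*0.000000 + (1-p)*0.000000] = 0.000000; exercise = 0.000000; V(2,0) = max -> 0.000000
  V(2,1) = exp(-r*dt) * [p*0.000000 + (1-p)*0.000000] = 0.000000; exercise = 0.000000; V(2,1) = max -> 0.000000
  V(2,2) = exp(-r*dt) * [p*0.000000 + (1-p)*0.856422] = 0.439065; exercise = 0.000000; V(2,2) = max -> 0.439065
  V(1,0) = exp(-r*dt) * [p*0.000000 + (1-p)*0.000000] = 0.000000; exercise = 0.000000; V(1,0) = max -> 0.000000
  V(1,1) = exp(-r*dt) * [p*0.000000 + (1-p)*0.439065] = 0.225097; exercise = 0.000000; V(1,1) = max -> 0.225097
  V(0,0) = exp(-r*dt) * [p*0.000000 + (1-p)*0.225097] = 0.115401; exercise = 0.000000; V(0,0) = max -> 0.115401


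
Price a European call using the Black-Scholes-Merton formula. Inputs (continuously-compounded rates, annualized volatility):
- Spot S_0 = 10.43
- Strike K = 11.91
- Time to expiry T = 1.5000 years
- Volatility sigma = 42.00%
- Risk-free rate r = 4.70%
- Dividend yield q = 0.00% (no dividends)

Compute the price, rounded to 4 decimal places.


d1 = (ln(S/K) + (r - q + 0.5*sigma^2) * T) / (sigma * sqrt(T)) = 0.13629250
d2 = d1 - sigma * sqrt(T) = -0.37810035
exp(-rT) = 0.93192774; exp(-qT) = 1.00000000
C = S_0 * exp(-qT) * N(d1) - K * exp(-rT) * N(d2)
N(d1) = 0.55420497; N(d2) = 0.35267802
C = 10.4300 * 1.00000000 * 0.55420497 - 11.9100 * 0.93192774 * 0.35267802 = 1.8659

Answer: Price = 1.8659


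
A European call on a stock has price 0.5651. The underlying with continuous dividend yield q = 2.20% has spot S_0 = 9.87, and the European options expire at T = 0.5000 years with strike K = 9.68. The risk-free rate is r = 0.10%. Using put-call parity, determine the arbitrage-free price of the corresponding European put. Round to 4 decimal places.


Put-call parity: C - P = S_0 * exp(-qT) - K * exp(-rT).
S_0 * exp(-qT) = 9.8700 * 0.98906028 = 9.76202495
K * exp(-rT) = 9.6800 * 0.99950012 = 9.67516121
P = C - S*exp(-qT) + K*exp(-rT)
P = 0.5651 - 9.76202495 + 9.67516121 = 0.4782

Answer: Put price = 0.4782


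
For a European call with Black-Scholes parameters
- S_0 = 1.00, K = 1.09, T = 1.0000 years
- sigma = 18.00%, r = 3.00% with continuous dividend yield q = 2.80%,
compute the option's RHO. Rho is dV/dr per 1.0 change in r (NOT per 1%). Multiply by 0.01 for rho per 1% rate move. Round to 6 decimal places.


Answer: Rho = 0.305214

Derivation:
d1 = -0.3776538680; d2 = -0.5576538680
phi(d1) = 0.3714838994; exp(-qT) = 0.9723883668; exp(-rT) = 0.9704455335
N(d2) = 0.2885403824
Rho = K*T*exp(-rT)*N(d2) = 1.0900 * 1.0000 * 0.9704455335 * 0.2885403824 = 0.305214


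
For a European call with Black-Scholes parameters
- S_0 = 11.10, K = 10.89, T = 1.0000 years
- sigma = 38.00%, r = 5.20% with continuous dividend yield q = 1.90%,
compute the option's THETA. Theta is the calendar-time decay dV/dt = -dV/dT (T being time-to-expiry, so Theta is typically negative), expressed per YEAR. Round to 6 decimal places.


d1 = 0.3271057141; d2 = -0.0528942859
phi(d1) = 0.3781601078; exp(-qT) = 0.9811793622; exp(-rT) = 0.9493288668
Theta = -S*exp(-qT)*phi(d1)*sigma/(2*sqrt(T)) - r*K*exp(-rT)*N(d2) + q*S*exp(-qT)*N(d1)
N(d1) = 0.6282060350; N(d2) = 0.4789080686; sqrt(T) = 1.0000000000
Term 1 = -11.1000 * 0.9811793622 * 0.3781601078 * 0.3800 / (2 * 1.0000000000) = -0.7825294621
Term 2 = -0.0520 * 10.8900 * 0.9493288668 * 0.4789080686 = -0.2574542494
Term 3 = 0.0190 * 11.1000 * 0.9811793622 * 0.6282060350 = 0.1299951318
Theta = -0.7825294621 + (-0.2574542494) + (0.1299951318) = -0.909989

Answer: Theta = -0.909989


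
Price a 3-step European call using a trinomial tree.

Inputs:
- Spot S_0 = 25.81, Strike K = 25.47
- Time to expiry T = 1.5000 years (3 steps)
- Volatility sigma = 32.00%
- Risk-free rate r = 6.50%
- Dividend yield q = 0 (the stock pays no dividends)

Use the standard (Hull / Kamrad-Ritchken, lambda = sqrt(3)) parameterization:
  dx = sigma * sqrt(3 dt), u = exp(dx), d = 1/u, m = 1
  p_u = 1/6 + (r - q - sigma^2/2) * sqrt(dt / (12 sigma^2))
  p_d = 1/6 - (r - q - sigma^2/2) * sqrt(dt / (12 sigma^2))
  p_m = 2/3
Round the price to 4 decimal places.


Answer: Price = V(0,0) = 5.0137

Derivation:
dt = T/N = 0.500000; dx = sigma*sqrt(3*dt) = 0.391918
u = exp(dx) = 1.479817; d = 1/u = 0.675759
p_u = 0.175470, p_m = 0.666667, p_d = 0.157864
Discount per step: exp(-r*dt) = 0.968022
Stock lattice S(k, j) with j the centered position index:
  k=0: S(0,+0) = 25.8100
  k=1: S(1,-1) = 17.4413; S(1,+0) = 25.8100; S(1,+1) = 38.1941
  k=2: S(2,-2) = 11.7862; S(2,-1) = 17.4413; S(2,+0) = 25.8100; S(2,+1) = 38.1941; S(2,+2) = 56.5202
  k=3: S(3,-3) = 7.9646; S(3,-2) = 11.7862; S(3,-1) = 17.4413; S(3,+0) = 25.8100; S(3,+1) = 38.1941; S(3,+2) = 56.5202; S(3,+3) = 83.6396
Terminal payoffs V(N, j) = max(S_T - K, 0):
  V(3,-3) = 0.000000; V(3,-2) = 0.000000; V(3,-1) = 0.000000; V(3,+0) = 0.340000; V(3,+1) = 12.724074; V(3,+2) = 31.050236; V(3,+3) = 58.169600
Backward induction: V(k, j) = exp(-r*dt) * [p_u * V(k+1, j+1) + p_m * V(k+1, j) + p_d * V(k+1, j-1)]
  V(2,-2) = exp(-r*dt) * [p_u*0.000000 + p_m*0.000000 + p_d*0.000000] = 0.000000
  V(2,-1) = exp(-r*dt) * [p_u*0.340000 + p_m*0.000000 + p_d*0.000000] = 0.057752
  V(2,+0) = exp(-r*dt) * [p_u*12.724074 + p_m*0.340000 + p_d*0.000000] = 2.380710
  V(2,+1) = exp(-r*dt) * [p_u*31.050236 + p_m*12.724074 + p_d*0.340000] = 13.537561
  V(2,+2) = exp(-r*dt) * [p_u*58.169600 + p_m*31.050236 + p_d*12.724074] = 31.863253
  V(1,-1) = exp(-r*dt) * [p_u*2.380710 + p_m*0.057752 + p_d*0.000000] = 0.441654
  V(1,+0) = exp(-r*dt) * [p_u*13.537561 + p_m*2.380710 + p_d*0.057752] = 3.844681
  V(1,+1) = exp(-r*dt) * [p_u*31.863253 + p_m*13.537561 + p_d*2.380710] = 14.512494
  V(0,+0) = exp(-r*dt) * [p_u*14.512494 + p_m*3.844681 + p_d*0.441654] = 5.013720


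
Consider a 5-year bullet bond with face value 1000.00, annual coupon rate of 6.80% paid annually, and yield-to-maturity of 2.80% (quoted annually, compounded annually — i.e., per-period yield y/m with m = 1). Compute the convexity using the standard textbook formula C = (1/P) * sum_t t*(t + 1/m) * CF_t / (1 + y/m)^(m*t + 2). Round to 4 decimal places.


Answer: Convexity = 24.2873

Derivation:
Coupon per period c = face * coupon_rate / m = 68.000000
Periods per year m = 1; per-period yield y/m = 0.028000
Number of cashflows N = 5
Cashflows (t years, CF_t, discount factor 1/(1+y/m)^(m*t), PV):
  t = 1.0000: CF_t = 68.000000, DF = 0.972763, PV = 66.147860
  t = 2.0000: CF_t = 68.000000, DF = 0.946267, PV = 64.346167
  t = 3.0000: CF_t = 68.000000, DF = 0.920493, PV = 62.593548
  t = 4.0000: CF_t = 68.000000, DF = 0.895422, PV = 60.888665
  t = 5.0000: CF_t = 1068.000000, DF = 0.871033, PV = 930.262853
Price P = sum_t PV_t = 1184.239094
Convexity numerator sum_t t*(t + 1/m) * CF_t / (1+y/m)^(m*t + 2):
  t = 1.0000: term = 125.187096
  t = 2.0000: term = 365.331992
  t = 3.0000: term = 710.762630
  t = 4.0000: term = 1152.338894
  t = 5.0000: term = 26408.315800
Convexity = (1/P) * sum = 28761.936411 / 1184.239094 = 24.287272


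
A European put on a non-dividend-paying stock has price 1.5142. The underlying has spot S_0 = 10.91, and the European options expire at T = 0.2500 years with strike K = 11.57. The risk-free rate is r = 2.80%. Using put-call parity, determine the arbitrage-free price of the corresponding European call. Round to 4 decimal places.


Answer: Call price = 0.9349

Derivation:
Put-call parity: C - P = S_0 * exp(-qT) - K * exp(-rT).
S_0 * exp(-qT) = 10.9100 * 1.00000000 = 10.91000000
K * exp(-rT) = 11.5700 * 0.99302444 = 11.48929280
C = P + S*exp(-qT) - K*exp(-rT)
C = 1.5142 + 10.91000000 - 11.48929280 = 0.9349


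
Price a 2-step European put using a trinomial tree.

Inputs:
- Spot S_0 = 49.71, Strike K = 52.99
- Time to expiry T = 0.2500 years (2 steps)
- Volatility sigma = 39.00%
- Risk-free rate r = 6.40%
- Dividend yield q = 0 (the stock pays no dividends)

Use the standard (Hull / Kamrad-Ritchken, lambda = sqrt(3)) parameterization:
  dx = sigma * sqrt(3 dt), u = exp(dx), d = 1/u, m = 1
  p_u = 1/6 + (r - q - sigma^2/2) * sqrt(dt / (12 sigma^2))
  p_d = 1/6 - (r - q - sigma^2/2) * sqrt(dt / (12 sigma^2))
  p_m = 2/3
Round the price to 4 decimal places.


dt = T/N = 0.125000; dx = sigma*sqrt(3*dt) = 0.238825
u = exp(dx) = 1.269757; d = 1/u = 0.787552
p_u = 0.163513, p_m = 0.666667, p_d = 0.169820
Discount per step: exp(-r*dt) = 0.992032
Stock lattice S(k, j) with j the centered position index:
  k=0: S(0,+0) = 49.7100
  k=1: S(1,-1) = 39.1492; S(1,+0) = 49.7100; S(1,+1) = 63.1196
  k=2: S(2,-2) = 30.8321; S(2,-1) = 39.1492; S(2,+0) = 49.7100; S(2,+1) = 63.1196; S(2,+2) = 80.1465
Terminal payoffs V(N, j) = max(K - S_T, 0):
  V(2,-2) = 22.157923; V(2,-1) = 13.840765; V(2,+0) = 3.280000; V(2,+1) = 0.000000; V(2,+2) = 0.000000
Backward induction: V(k, j) = exp(-r*dt) * [p_u * V(k+1, j+1) + p_m * V(k+1, j) + p_d * V(k+1, j-1)]
  V(1,-1) = exp(-r*dt) * [p_u*3.280000 + p_m*13.840765 + p_d*22.157923] = 13.418582
  V(1,+0) = exp(-r*dt) * [p_u*0.000000 + p_m*3.280000 + p_d*13.840765] = 4.500955
  V(1,+1) = exp(-r*dt) * [p_u*0.000000 + p_m*0.000000 + p_d*3.280000] = 0.552572
  V(0,+0) = exp(-r*dt) * [p_u*0.552572 + p_m*4.500955 + p_d*13.418582] = 5.326948

Answer: Price = V(0,0) = 5.3269


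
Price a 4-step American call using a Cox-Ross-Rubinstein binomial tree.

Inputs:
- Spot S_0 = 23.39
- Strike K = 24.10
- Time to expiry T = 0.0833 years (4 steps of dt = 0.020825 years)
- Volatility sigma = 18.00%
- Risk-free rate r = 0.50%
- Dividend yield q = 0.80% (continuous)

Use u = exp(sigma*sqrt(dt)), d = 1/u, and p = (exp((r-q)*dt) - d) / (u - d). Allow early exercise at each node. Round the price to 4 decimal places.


Answer: Price = V(0,0) = 0.2390

Derivation:
dt = T/N = 0.020825
u = exp(sigma*sqrt(dt)) = 1.026316; d = 1/u = 0.974359
p = (exp((r-q)*dt) - d) / (u - d) = 0.492304
Discount per step: exp(-r*dt) = 0.999896
Stock lattice S(k, i) with i counting down-moves:
  k=0: S(0,0) = 23.3900
  k=1: S(1,0) = 24.0055; S(1,1) = 22.7903
  k=2: S(2,0) = 24.6373; S(2,1) = 23.3900; S(2,2) = 22.2059
  k=3: S(3,0) = 25.2856; S(3,1) = 24.0055; S(3,2) = 22.7903; S(3,3) = 21.6365
  k=4: S(4,0) = 25.9510; S(4,1) = 24.6373; S(4,2) = 23.3900; S(4,3) = 22.2059; S(4,4) = 21.0817
Terminal payoffs V(N, i) = max(S_T - K, 0):
  V(4,0) = 1.851018; V(4,1) = 0.537255; V(4,2) = 0.000000; V(4,3) = 0.000000; V(4,4) = 0.000000
Backward induction: V(k, i) = exp(-r*dt) * [p * V(k+1, i) + (1-p) * V(k+1, i+1)]; then take max(V_cont, immediate exercise) for American.
  V(3,0) = exp(-r*dt) * [p*1.851018 + (1-p)*0.537255] = 1.183902; exercise = 1.185605; V(3,0) = max -> 1.185605
  V(3,1) = exp(-r*dt) * [p*0.537255 + (1-p)*0.000000] = 0.264465; exercise = 0.000000; V(3,1) = max -> 0.264465
  V(3,2) = exp(-r*dt) * [p*0.000000 + (1-p)*0.000000] = 0.000000; exercise = 0.000000; V(3,2) = max -> 0.000000
  V(3,3) = exp(-r*dt) * [p*0.000000 + (1-p)*0.000000] = 0.000000; exercise = 0.000000; V(3,3) = max -> 0.000000
  V(2,0) = exp(-r*dt) * [p*1.185605 + (1-p)*0.264465] = 0.717871; exercise = 0.537255; V(2,0) = max -> 0.717871
  V(2,1) = exp(-r*dt) * [p*0.264465 + (1-p)*0.000000] = 0.130184; exercise = 0.000000; V(2,1) = max -> 0.130184
  V(2,2) = exp(-r*dt) * [p*0.000000 + (1-p)*0.000000] = 0.000000; exercise = 0.000000; V(2,2) = max -> 0.000000
  V(1,0) = exp(-r*dt) * [p*0.717871 + (1-p)*0.130184] = 0.419461; exercise = 0.000000; V(1,0) = max -> 0.419461
  V(1,1) = exp(-r*dt) * [p*0.130184 + (1-p)*0.000000] = 0.064083; exercise = 0.000000; V(1,1) = max -> 0.064083
  V(0,0) = exp(-r*dt) * [p*0.419461 + (1-p)*0.064083] = 0.239012; exercise = 0.000000; V(0,0) = max -> 0.239012


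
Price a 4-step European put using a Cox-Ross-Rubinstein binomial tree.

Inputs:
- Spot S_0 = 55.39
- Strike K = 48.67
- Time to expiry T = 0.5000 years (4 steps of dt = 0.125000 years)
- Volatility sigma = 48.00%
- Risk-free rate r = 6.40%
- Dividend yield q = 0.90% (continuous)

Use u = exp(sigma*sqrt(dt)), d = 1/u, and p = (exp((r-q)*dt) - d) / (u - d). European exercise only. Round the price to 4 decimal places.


Answer: Price = V(0,0) = 3.9105

Derivation:
dt = T/N = 0.125000
u = exp(sigma*sqrt(dt)) = 1.184956; d = 1/u = 0.843913
p = (exp((r-q)*dt) - d) / (u - d) = 0.477903
Discount per step: exp(-r*dt) = 0.992032
Stock lattice S(k, i) with i counting down-moves:
  k=0: S(0,0) = 55.3900
  k=1: S(1,0) = 65.6347; S(1,1) = 46.7444
  k=2: S(2,0) = 77.7742; S(2,1) = 55.3900; S(2,2) = 39.4482
  k=3: S(3,0) = 92.1591; S(3,1) = 65.6347; S(3,2) = 46.7444; S(3,3) = 33.2908
  k=4: S(4,0) = 109.2044; S(4,1) = 77.7742; S(4,2) = 55.3900; S(4,3) = 39.4482; S(4,4) = 28.0946
Terminal payoffs V(N, i) = max(K - S_T, 0):
  V(4,0) = 0.000000; V(4,1) = 0.000000; V(4,2) = 0.000000; V(4,3) = 9.221824; V(4,4) = 20.575423
Backward induction: V(k, i) = exp(-r*dt) * [p * V(k+1, i) + (1-p) * V(k+1, i+1)].
  V(3,0) = exp(-r*dt) * [p*0.000000 + (1-p)*0.000000] = 0.000000
  V(3,1) = exp(-r*dt) * [p*0.000000 + (1-p)*0.000000] = 0.000000
  V(3,2) = exp(-r*dt) * [p*0.000000 + (1-p)*9.221824] = 4.776320
  V(3,3) = exp(-r*dt) * [p*9.221824 + (1-p)*20.575423] = 15.028788
  V(2,0) = exp(-r*dt) * [p*0.000000 + (1-p)*0.000000] = 0.000000
  V(2,1) = exp(-r*dt) * [p*0.000000 + (1-p)*4.776320] = 2.473830
  V(2,2) = exp(-r*dt) * [p*4.776320 + (1-p)*15.028788] = 10.048389
  V(1,0) = exp(-r*dt) * [p*0.000000 + (1-p)*2.473830] = 1.281287
  V(1,1) = exp(-r*dt) * [p*2.473830 + (1-p)*10.048389] = 6.377260
  V(0,0) = exp(-r*dt) * [p*1.281287 + (1-p)*6.377260] = 3.910468


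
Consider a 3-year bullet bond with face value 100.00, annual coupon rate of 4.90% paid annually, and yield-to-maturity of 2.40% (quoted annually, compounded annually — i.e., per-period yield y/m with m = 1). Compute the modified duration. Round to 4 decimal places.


Coupon per period c = face * coupon_rate / m = 4.900000
Periods per year m = 1; per-period yield y/m = 0.024000
Number of cashflows N = 3
Cashflows (t years, CF_t, discount factor 1/(1+y/m)^(m*t), PV):
  t = 1.0000: CF_t = 4.900000, DF = 0.976562, PV = 4.785156
  t = 2.0000: CF_t = 4.900000, DF = 0.953674, PV = 4.673004
  t = 3.0000: CF_t = 104.900000, DF = 0.931323, PV = 97.695738
Price P = sum_t PV_t = 107.153898
First compute Macaulay numerator sum_t t * PV_t:
  t * PV_t at t = 1.0000: 4.785156
  t * PV_t at t = 2.0000: 9.346008
  t * PV_t at t = 3.0000: 293.087214
Macaulay duration D = 307.218379 / 107.153898 = 2.867076
Modified duration = D / (1 + y/m) = 2.867076 / (1 + 0.024000) = 2.799879

Answer: Modified duration = 2.7999


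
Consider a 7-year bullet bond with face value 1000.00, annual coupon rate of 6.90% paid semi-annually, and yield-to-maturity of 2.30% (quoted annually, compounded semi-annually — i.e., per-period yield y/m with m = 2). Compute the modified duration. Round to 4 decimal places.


Coupon per period c = face * coupon_rate / m = 34.500000
Periods per year m = 2; per-period yield y/m = 0.011500
Number of cashflows N = 14
Cashflows (t years, CF_t, discount factor 1/(1+y/m)^(m*t), PV):
  t = 0.5000: CF_t = 34.500000, DF = 0.988631, PV = 34.107761
  t = 1.0000: CF_t = 34.500000, DF = 0.977391, PV = 33.719981
  t = 1.5000: CF_t = 34.500000, DF = 0.966279, PV = 33.336610
  t = 2.0000: CF_t = 34.500000, DF = 0.955293, PV = 32.957598
  t = 2.5000: CF_t = 34.500000, DF = 0.944432, PV = 32.582894
  t = 3.0000: CF_t = 34.500000, DF = 0.933694, PV = 32.212451
  t = 3.5000: CF_t = 34.500000, DF = 0.923079, PV = 31.846220
  t = 4.0000: CF_t = 34.500000, DF = 0.912584, PV = 31.484152
  t = 4.5000: CF_t = 34.500000, DF = 0.902209, PV = 31.126201
  t = 5.0000: CF_t = 34.500000, DF = 0.891951, PV = 30.772319
  t = 5.5000: CF_t = 34.500000, DF = 0.881810, PV = 30.422461
  t = 6.0000: CF_t = 34.500000, DF = 0.871785, PV = 30.076580
  t = 6.5000: CF_t = 34.500000, DF = 0.861873, PV = 29.734632
  t = 7.0000: CF_t = 1034.500000, DF = 0.852075, PV = 881.471095
Price P = sum_t PV_t = 1295.850952
First compute Macaulay numerator sum_t t * PV_t:
  t * PV_t at t = 0.5000: 17.053880
  t * PV_t at t = 1.0000: 33.719981
  t * PV_t at t = 1.5000: 50.004915
  t * PV_t at t = 2.0000: 65.915195
  t * PV_t at t = 2.5000: 81.457236
  t * PV_t at t = 3.0000: 96.637353
  t * PV_t at t = 3.5000: 111.461769
  t * PV_t at t = 4.0000: 125.936607
  t * PV_t at t = 4.5000: 140.067902
  t * PV_t at t = 5.0000: 153.861594
  t * PV_t at t = 5.5000: 167.323533
  t * PV_t at t = 6.0000: 180.459479
  t * PV_t at t = 6.5000: 193.275106
  t * PV_t at t = 7.0000: 6170.297664
Macaulay duration D = 7587.472215 / 1295.850952 = 5.855204
Modified duration = D / (1 + y/m) = 5.855204 / (1 + 0.011500) = 5.788635

Answer: Modified duration = 5.7886


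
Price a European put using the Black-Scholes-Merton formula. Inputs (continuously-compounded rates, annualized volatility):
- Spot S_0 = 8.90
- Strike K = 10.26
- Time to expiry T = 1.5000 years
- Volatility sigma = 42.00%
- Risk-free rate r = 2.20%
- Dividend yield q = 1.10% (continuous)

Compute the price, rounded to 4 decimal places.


Answer: Price = 2.5372

Derivation:
d1 = (ln(S/K) + (r - q + 0.5*sigma^2) * T) / (sigma * sqrt(T)) = 0.01282762
d2 = d1 - sigma * sqrt(T) = -0.50156522
exp(-rT) = 0.96753856; exp(-qT) = 0.98363538
P = K * exp(-rT) * N(-d2) - S_0 * exp(-qT) * N(-d1)
N(-d1) = 0.49488266; N(-d2) = 0.69201331
P = 10.2600 * 0.96753856 * 0.69201331 - 8.9000 * 0.98363538 * 0.49488266 = 2.5372


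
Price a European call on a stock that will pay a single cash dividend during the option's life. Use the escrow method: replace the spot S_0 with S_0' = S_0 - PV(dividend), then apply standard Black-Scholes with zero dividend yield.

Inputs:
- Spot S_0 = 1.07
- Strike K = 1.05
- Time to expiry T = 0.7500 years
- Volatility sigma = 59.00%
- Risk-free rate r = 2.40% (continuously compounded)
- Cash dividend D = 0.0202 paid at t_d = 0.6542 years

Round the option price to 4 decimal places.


PV(D) = D * exp(-r * t_d) = 0.0202 * 0.98442182 = 0.01988532
S_0' = S_0 - PV(D) = 1.0700 - 0.01988532 = 1.05011468
d1 = (ln(S_0'/K) + (r + sigma^2/2)*T) / (sigma*sqrt(T)) = 0.29091939
d2 = d1 - sigma*sqrt(T) = -0.22003560
exp(-rT) = 0.98216103
N(d1) = 0.61444351; N(d2) = 0.41292171
C = S_0' * N(d1) - K * exp(-rT) * N(d2) = 1.05011468 * 0.61444351 - 1.0500 * 0.98216103 * 0.41292171 = 0.2194

Answer: Price = 0.2194


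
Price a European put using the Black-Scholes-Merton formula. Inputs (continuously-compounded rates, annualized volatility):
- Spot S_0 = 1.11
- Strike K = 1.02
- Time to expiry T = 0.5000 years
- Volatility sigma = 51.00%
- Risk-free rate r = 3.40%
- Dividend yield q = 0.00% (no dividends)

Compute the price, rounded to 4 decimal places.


Answer: Price = 0.1035

Derivation:
d1 = (ln(S/K) + (r - q + 0.5*sigma^2) * T) / (sigma * sqrt(T)) = 0.46192759
d2 = d1 - sigma * sqrt(T) = 0.10130313
exp(-rT) = 0.98314368; exp(-qT) = 1.00000000
P = K * exp(-rT) * N(-d2) - S_0 * exp(-qT) * N(-d1)
N(-d1) = 0.32206662; N(-d2) = 0.45965491
P = 1.0200 * 0.98314368 * 0.45965491 - 1.1100 * 1.00000000 * 0.32206662 = 0.1035


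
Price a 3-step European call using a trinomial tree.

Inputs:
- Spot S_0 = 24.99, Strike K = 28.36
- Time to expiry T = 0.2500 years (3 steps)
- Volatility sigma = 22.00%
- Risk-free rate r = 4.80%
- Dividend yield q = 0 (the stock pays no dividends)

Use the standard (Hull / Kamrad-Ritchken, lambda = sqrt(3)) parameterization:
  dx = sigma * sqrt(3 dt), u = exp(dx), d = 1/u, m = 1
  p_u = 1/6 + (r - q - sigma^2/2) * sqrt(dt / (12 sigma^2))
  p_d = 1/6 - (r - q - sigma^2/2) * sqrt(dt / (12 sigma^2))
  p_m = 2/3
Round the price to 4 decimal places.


dt = T/N = 0.083333; dx = sigma*sqrt(3*dt) = 0.110000
u = exp(dx) = 1.116278; d = 1/u = 0.895834
p_u = 0.175682, p_m = 0.666667, p_d = 0.157652
Discount per step: exp(-r*dt) = 0.996008
Stock lattice S(k, j) with j the centered position index:
  k=0: S(0,+0) = 24.9900
  k=1: S(1,-1) = 22.3869; S(1,+0) = 24.9900; S(1,+1) = 27.8958
  k=2: S(2,-2) = 20.0549; S(2,-1) = 22.3869; S(2,+0) = 24.9900; S(2,+1) = 27.8958; S(2,+2) = 31.1395
  k=3: S(3,-3) = 17.9659; S(3,-2) = 20.0549; S(3,-1) = 22.3869; S(3,+0) = 24.9900; S(3,+1) = 27.8958; S(3,+2) = 31.1395; S(3,+3) = 34.7603
Terminal payoffs V(N, j) = max(S_T - K, 0):
  V(3,-3) = 0.000000; V(3,-2) = 0.000000; V(3,-1) = 0.000000; V(3,+0) = 0.000000; V(3,+1) = 0.000000; V(3,+2) = 2.779457; V(3,+3) = 6.400294
Backward induction: V(k, j) = exp(-r*dt) * [p_u * V(k+1, j+1) + p_m * V(k+1, j) + p_d * V(k+1, j-1)]
  V(2,-2) = exp(-r*dt) * [p_u*0.000000 + p_m*0.000000 + p_d*0.000000] = 0.000000
  V(2,-1) = exp(-r*dt) * [p_u*0.000000 + p_m*0.000000 + p_d*0.000000] = 0.000000
  V(2,+0) = exp(-r*dt) * [p_u*0.000000 + p_m*0.000000 + p_d*0.000000] = 0.000000
  V(2,+1) = exp(-r*dt) * [p_u*2.779457 + p_m*0.000000 + p_d*0.000000] = 0.486351
  V(2,+2) = exp(-r*dt) * [p_u*6.400294 + p_m*2.779457 + p_d*0.000000] = 2.965501
  V(1,-1) = exp(-r*dt) * [p_u*0.000000 + p_m*0.000000 + p_d*0.000000] = 0.000000
  V(1,+0) = exp(-r*dt) * [p_u*0.486351 + p_m*0.000000 + p_d*0.000000] = 0.085102
  V(1,+1) = exp(-r*dt) * [p_u*2.965501 + p_m*0.486351 + p_d*0.000000] = 0.841844
  V(0,+0) = exp(-r*dt) * [p_u*0.841844 + p_m*0.085102 + p_d*0.000000] = 0.203814

Answer: Price = V(0,0) = 0.2038


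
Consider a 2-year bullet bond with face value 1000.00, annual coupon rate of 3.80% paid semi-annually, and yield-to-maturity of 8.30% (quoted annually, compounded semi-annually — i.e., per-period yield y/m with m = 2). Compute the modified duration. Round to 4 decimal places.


Coupon per period c = face * coupon_rate / m = 19.000000
Periods per year m = 2; per-period yield y/m = 0.041500
Number of cashflows N = 4
Cashflows (t years, CF_t, discount factor 1/(1+y/m)^(m*t), PV):
  t = 0.5000: CF_t = 19.000000, DF = 0.960154, PV = 18.242919
  t = 1.0000: CF_t = 19.000000, DF = 0.921895, PV = 17.516005
  t = 1.5000: CF_t = 19.000000, DF = 0.885161, PV = 16.818055
  t = 2.0000: CF_t = 1019.000000, DF = 0.849890, PV = 866.038276
Price P = sum_t PV_t = 918.615255
First compute Macaulay numerator sum_t t * PV_t:
  t * PV_t at t = 0.5000: 9.121459
  t * PV_t at t = 1.0000: 17.516005
  t * PV_t at t = 1.5000: 25.227083
  t * PV_t at t = 2.0000: 1732.076552
Macaulay duration D = 1783.941099 / 918.615255 = 1.941989
Modified duration = D / (1 + y/m) = 1.941989 / (1 + 0.041500) = 1.864608

Answer: Modified duration = 1.8646


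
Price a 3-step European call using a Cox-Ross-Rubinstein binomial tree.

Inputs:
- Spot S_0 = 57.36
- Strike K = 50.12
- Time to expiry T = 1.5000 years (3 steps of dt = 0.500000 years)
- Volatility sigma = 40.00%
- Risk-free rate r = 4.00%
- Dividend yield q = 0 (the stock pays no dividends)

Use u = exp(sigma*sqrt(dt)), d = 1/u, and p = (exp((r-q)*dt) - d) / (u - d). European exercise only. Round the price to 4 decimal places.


dt = T/N = 0.500000
u = exp(sigma*sqrt(dt)) = 1.326896; d = 1/u = 0.753638
p = (exp((r-q)*dt) - d) / (u - d) = 0.464997
Discount per step: exp(-r*dt) = 0.980199
Stock lattice S(k, i) with i counting down-moves:
  k=0: S(0,0) = 57.3600
  k=1: S(1,0) = 76.1108; S(1,1) = 43.2287
  k=2: S(2,0) = 100.9911; S(2,1) = 57.3600; S(2,2) = 32.5788
  k=3: S(3,0) = 134.0048; S(3,1) = 76.1108; S(3,2) = 43.2287; S(3,3) = 24.5526
Terminal payoffs V(N, i) = max(S_T - K, 0):
  V(3,0) = 83.884762; V(3,1) = 25.990780; V(3,2) = 0.000000; V(3,3) = 0.000000
Backward induction: V(k, i) = exp(-r*dt) * [p * V(k+1, i) + (1-p) * V(k+1, i+1)].
  V(2,0) = exp(-r*dt) * [p*83.884762 + (1-p)*25.990780] = 51.863565
  V(2,1) = exp(-r*dt) * [p*25.990780 + (1-p)*0.000000] = 11.846310
  V(2,2) = exp(-r*dt) * [p*0.000000 + (1-p)*0.000000] = 0.000000
  V(1,0) = exp(-r*dt) * [p*51.863565 + (1-p)*11.846310] = 29.851161
  V(1,1) = exp(-r*dt) * [p*11.846310 + (1-p)*0.000000] = 5.399417
  V(0,0) = exp(-r*dt) * [p*29.851161 + (1-p)*5.399417] = 16.437336

Answer: Price = V(0,0) = 16.4373
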